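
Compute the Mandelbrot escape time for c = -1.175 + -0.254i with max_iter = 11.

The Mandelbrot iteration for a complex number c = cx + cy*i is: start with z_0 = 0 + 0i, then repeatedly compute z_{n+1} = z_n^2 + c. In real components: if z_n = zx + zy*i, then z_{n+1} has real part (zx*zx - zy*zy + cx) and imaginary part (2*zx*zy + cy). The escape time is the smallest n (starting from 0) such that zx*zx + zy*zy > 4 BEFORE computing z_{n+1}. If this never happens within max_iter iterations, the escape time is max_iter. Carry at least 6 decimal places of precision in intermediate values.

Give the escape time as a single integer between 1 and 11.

z_0 = 0 + 0i, c = -1.1750 + -0.2540i
Iter 1: z = -1.1750 + -0.2540i, |z|^2 = 1.4451
Iter 2: z = 0.1411 + 0.3429i, |z|^2 = 0.1375
Iter 3: z = -1.2727 + -0.1572i, |z|^2 = 1.6444
Iter 4: z = 0.4200 + 0.1462i, |z|^2 = 0.1977
Iter 5: z = -1.0200 + -0.1312i, |z|^2 = 1.0576
Iter 6: z = -0.1518 + 0.0137i, |z|^2 = 0.0232
Iter 7: z = -1.1521 + -0.2581i, |z|^2 = 1.3941
Iter 8: z = 0.0858 + 0.3408i, |z|^2 = 0.1235
Iter 9: z = -1.2838 + -0.1955i, |z|^2 = 1.6864
Iter 10: z = 0.4350 + 0.2480i, |z|^2 = 0.2507

Answer: 11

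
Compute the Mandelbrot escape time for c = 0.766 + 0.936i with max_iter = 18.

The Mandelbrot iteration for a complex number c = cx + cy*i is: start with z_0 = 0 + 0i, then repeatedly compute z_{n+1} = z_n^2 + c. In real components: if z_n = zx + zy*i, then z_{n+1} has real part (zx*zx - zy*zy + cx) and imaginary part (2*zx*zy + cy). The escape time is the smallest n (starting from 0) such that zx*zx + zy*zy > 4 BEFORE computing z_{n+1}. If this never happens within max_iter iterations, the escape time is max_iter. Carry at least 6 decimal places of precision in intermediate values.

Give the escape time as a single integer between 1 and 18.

Answer: 2

Derivation:
z_0 = 0 + 0i, c = 0.7660 + 0.9360i
Iter 1: z = 0.7660 + 0.9360i, |z|^2 = 1.4629
Iter 2: z = 0.4767 + 2.3700i, |z|^2 = 5.8439
Escaped at iteration 2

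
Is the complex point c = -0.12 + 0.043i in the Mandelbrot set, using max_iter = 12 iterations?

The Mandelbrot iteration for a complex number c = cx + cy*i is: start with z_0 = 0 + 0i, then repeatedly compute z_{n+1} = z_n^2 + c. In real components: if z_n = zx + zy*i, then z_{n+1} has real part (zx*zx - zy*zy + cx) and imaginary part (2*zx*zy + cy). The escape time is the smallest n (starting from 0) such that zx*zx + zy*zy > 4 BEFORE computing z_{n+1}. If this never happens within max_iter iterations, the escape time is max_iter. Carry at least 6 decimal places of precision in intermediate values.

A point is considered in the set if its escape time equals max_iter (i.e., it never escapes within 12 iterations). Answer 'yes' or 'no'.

Answer: yes

Derivation:
z_0 = 0 + 0i, c = -0.1200 + 0.0430i
Iter 1: z = -0.1200 + 0.0430i, |z|^2 = 0.0162
Iter 2: z = -0.1074 + 0.0327i, |z|^2 = 0.0126
Iter 3: z = -0.1095 + 0.0360i, |z|^2 = 0.0133
Iter 4: z = -0.1093 + 0.0351i, |z|^2 = 0.0132
Iter 5: z = -0.1093 + 0.0353i, |z|^2 = 0.0132
Iter 6: z = -0.1093 + 0.0353i, |z|^2 = 0.0132
Iter 7: z = -0.1093 + 0.0353i, |z|^2 = 0.0132
Iter 8: z = -0.1093 + 0.0353i, |z|^2 = 0.0132
Iter 9: z = -0.1093 + 0.0353i, |z|^2 = 0.0132
Iter 10: z = -0.1093 + 0.0353i, |z|^2 = 0.0132
Iter 11: z = -0.1093 + 0.0353i, |z|^2 = 0.0132
Did not escape in 12 iterations → in set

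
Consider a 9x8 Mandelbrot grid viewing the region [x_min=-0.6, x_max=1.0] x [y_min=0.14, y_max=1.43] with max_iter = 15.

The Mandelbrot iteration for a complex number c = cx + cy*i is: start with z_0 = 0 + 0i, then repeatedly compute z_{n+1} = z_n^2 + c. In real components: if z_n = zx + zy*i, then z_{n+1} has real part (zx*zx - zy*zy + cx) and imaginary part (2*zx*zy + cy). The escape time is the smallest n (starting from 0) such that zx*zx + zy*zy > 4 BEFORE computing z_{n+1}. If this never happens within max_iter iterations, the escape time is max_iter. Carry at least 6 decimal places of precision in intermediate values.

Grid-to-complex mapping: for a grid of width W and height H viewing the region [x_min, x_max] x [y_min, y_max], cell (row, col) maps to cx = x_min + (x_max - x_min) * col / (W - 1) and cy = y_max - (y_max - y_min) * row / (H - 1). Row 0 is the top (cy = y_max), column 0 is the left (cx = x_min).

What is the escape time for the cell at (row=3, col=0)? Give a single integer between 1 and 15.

Answer: 4

Derivation:
z_0 = 0 + 0i, c = -0.6000 + 0.8771i
Iter 1: z = -0.6000 + 0.8771i, |z|^2 = 1.1294
Iter 2: z = -1.0094 + -0.1754i, |z|^2 = 1.0496
Iter 3: z = 0.3881 + 1.2313i, |z|^2 = 1.6667
Iter 4: z = -1.9655 + 1.8328i, |z|^2 = 7.2223
Escaped at iteration 4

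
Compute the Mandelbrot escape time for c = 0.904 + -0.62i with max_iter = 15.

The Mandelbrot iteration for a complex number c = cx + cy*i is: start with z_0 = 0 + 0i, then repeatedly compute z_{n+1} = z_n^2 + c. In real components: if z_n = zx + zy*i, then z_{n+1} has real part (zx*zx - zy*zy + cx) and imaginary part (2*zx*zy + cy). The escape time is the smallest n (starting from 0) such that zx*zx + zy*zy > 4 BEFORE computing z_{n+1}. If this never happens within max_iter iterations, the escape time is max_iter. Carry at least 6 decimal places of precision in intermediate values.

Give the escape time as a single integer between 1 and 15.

Answer: 2

Derivation:
z_0 = 0 + 0i, c = 0.9040 + -0.6200i
Iter 1: z = 0.9040 + -0.6200i, |z|^2 = 1.2016
Iter 2: z = 1.3368 + -1.7410i, |z|^2 = 4.8180
Escaped at iteration 2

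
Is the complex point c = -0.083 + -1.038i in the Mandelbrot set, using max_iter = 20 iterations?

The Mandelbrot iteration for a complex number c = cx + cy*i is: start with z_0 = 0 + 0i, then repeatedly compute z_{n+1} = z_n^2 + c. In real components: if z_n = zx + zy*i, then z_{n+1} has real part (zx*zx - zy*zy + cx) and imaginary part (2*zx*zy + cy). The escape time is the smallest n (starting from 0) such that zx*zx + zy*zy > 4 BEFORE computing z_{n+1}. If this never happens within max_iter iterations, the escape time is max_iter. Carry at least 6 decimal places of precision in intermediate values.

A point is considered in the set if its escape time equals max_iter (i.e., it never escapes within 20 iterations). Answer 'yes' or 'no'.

z_0 = 0 + 0i, c = -0.0830 + -1.0380i
Iter 1: z = -0.0830 + -1.0380i, |z|^2 = 1.0843
Iter 2: z = -1.1536 + -0.8657i, |z|^2 = 2.0801
Iter 3: z = 0.4983 + 0.9592i, |z|^2 = 1.1684
Iter 4: z = -0.7549 + -0.0821i, |z|^2 = 0.5766
Iter 5: z = 0.4801 + -0.9141i, |z|^2 = 1.0661
Iter 6: z = -0.6880 + -1.9157i, |z|^2 = 4.1434
Escaped at iteration 6

Answer: no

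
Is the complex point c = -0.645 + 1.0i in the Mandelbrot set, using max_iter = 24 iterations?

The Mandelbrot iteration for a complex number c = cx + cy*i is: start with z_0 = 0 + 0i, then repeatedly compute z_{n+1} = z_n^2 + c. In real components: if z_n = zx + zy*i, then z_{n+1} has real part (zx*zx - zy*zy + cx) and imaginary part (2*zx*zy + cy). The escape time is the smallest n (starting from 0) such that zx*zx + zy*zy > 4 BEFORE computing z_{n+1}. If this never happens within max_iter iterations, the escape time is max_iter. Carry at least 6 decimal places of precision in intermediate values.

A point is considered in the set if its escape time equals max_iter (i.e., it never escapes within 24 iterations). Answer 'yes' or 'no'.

z_0 = 0 + 0i, c = -0.6450 + 1.0000i
Iter 1: z = -0.6450 + 1.0000i, |z|^2 = 1.4160
Iter 2: z = -1.2290 + -0.2900i, |z|^2 = 1.5945
Iter 3: z = 0.7813 + 1.7128i, |z|^2 = 3.5441
Iter 4: z = -2.9683 + 3.6764i, |z|^2 = 22.3265
Escaped at iteration 4

Answer: no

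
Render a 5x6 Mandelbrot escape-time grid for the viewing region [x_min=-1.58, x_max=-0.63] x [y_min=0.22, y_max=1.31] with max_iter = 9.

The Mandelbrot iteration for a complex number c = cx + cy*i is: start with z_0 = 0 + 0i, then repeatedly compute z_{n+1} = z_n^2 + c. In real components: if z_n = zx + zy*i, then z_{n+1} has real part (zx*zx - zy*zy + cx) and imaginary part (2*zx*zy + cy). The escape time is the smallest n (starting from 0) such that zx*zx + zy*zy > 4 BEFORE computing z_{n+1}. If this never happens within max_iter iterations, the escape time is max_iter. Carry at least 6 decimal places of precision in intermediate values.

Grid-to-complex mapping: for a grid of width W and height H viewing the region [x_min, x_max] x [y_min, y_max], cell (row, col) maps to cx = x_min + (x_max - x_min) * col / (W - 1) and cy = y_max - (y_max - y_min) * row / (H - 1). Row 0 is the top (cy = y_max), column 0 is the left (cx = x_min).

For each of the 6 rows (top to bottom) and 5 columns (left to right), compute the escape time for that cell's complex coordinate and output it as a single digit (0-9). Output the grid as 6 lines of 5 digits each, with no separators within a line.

(row=0, col=0): c = -1.5800 + 1.3100i → escape time 1
(row=0, col=1): c = -1.3425 + 1.3100i → escape time 2
(row=0, col=2): c = -1.1050 + 1.3100i → escape time 2
(row=0, col=3): c = -0.8675 + 1.3100i → escape time 2
(row=0, col=4): c = -0.6300 + 1.3100i → escape time 3
(row=1, col=0): c = -1.5800 + 1.0920i → escape time 2
(row=1, col=1): c = -1.3425 + 1.0920i → escape time 3
(row=1, col=2): c = -1.1050 + 1.0920i → escape time 3
(row=1, col=3): c = -0.8675 + 1.0920i → escape time 3
(row=1, col=4): c = -0.6300 + 1.0920i → escape time 3
(row=2, col=0): c = -1.5800 + 0.8740i → escape time 3
(row=2, col=1): c = -1.3425 + 0.8740i → escape time 3
(row=2, col=2): c = -1.1050 + 0.8740i → escape time 3
(row=2, col=3): c = -0.8675 + 0.8740i → escape time 3
(row=2, col=4): c = -0.6300 + 0.8740i → escape time 4
(row=3, col=0): c = -1.5800 + 0.6560i → escape time 3
(row=3, col=1): c = -1.3425 + 0.6560i → escape time 3
(row=3, col=2): c = -1.1050 + 0.6560i → escape time 3
(row=3, col=3): c = -0.8675 + 0.6560i → escape time 4
(row=3, col=4): c = -0.6300 + 0.6560i → escape time 8
(row=4, col=0): c = -1.5800 + 0.4380i → escape time 3
(row=4, col=1): c = -1.3425 + 0.4380i → escape time 5
(row=4, col=2): c = -1.1050 + 0.4380i → escape time 6
(row=4, col=3): c = -0.8675 + 0.4380i → escape time 6
(row=4, col=4): c = -0.6300 + 0.4380i → escape time 9
(row=5, col=0): c = -1.5800 + 0.2200i → escape time 5
(row=5, col=1): c = -1.3425 + 0.2200i → escape time 7
(row=5, col=2): c = -1.1050 + 0.2200i → escape time 9
(row=5, col=3): c = -0.8675 + 0.2200i → escape time 9
(row=5, col=4): c = -0.6300 + 0.2200i → escape time 9

Answer: 12223
23333
33334
33348
35669
57999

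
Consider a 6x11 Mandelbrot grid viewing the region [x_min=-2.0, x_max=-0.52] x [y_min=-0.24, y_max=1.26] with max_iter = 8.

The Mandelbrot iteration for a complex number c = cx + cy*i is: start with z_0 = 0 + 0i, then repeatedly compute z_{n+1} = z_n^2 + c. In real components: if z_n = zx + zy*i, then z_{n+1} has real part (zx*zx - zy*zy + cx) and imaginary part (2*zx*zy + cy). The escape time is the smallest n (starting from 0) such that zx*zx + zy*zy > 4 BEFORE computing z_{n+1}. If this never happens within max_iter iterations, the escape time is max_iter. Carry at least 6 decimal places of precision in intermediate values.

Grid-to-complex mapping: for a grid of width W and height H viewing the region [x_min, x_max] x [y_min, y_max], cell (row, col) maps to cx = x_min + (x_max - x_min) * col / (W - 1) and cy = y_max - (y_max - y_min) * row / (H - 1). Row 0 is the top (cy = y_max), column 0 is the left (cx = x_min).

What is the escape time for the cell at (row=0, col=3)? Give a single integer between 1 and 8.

Answer: 2

Derivation:
z_0 = 0 + 0i, c = -1.1120 + 1.2600i
Iter 1: z = -1.1120 + 1.2600i, |z|^2 = 2.8241
Iter 2: z = -1.4631 + -1.5422i, |z|^2 = 4.5190
Escaped at iteration 2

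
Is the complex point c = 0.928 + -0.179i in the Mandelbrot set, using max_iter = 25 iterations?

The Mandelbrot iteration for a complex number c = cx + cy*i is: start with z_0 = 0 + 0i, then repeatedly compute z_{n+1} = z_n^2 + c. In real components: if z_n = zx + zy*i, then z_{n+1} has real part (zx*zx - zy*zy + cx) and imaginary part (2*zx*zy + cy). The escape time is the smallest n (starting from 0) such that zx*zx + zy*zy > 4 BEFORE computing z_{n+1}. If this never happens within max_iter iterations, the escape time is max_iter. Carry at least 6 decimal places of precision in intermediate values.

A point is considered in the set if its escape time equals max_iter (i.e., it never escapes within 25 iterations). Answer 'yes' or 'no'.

Answer: no

Derivation:
z_0 = 0 + 0i, c = 0.9280 + -0.1790i
Iter 1: z = 0.9280 + -0.1790i, |z|^2 = 0.8932
Iter 2: z = 1.7571 + -0.5112i, |z|^2 = 3.3489
Iter 3: z = 3.7542 + -1.9756i, |z|^2 = 17.9970
Escaped at iteration 3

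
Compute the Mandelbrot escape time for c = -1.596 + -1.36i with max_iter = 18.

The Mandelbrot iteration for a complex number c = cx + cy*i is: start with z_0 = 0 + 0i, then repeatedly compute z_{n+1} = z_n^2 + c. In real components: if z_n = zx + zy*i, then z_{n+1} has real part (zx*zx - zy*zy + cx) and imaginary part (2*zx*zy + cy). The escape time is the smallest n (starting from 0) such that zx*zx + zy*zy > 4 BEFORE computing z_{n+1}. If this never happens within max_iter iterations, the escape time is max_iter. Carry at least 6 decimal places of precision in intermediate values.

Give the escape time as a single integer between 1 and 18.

Answer: 1

Derivation:
z_0 = 0 + 0i, c = -1.5960 + -1.3600i
Iter 1: z = -1.5960 + -1.3600i, |z|^2 = 4.3968
Escaped at iteration 1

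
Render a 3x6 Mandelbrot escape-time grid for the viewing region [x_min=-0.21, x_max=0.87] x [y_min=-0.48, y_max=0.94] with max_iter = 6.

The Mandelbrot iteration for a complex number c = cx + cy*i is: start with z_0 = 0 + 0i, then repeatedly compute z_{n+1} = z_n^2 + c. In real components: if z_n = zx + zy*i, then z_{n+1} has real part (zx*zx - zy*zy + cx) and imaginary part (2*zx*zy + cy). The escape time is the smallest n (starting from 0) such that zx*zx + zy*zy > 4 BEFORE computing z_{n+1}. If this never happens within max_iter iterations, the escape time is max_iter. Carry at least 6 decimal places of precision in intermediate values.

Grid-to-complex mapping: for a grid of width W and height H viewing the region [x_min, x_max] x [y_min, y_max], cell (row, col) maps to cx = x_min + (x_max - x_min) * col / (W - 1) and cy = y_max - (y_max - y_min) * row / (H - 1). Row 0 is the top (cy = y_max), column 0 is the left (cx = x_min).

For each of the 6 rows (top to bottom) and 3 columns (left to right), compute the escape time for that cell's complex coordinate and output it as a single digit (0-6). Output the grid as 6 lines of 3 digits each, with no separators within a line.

Answer: 642
662
663
663
663
663

Derivation:
(row=0, col=0): c = -0.2100 + 0.9400i → escape time 6
(row=0, col=1): c = 0.3300 + 0.9400i → escape time 4
(row=0, col=2): c = 0.8700 + 0.9400i → escape time 2
(row=1, col=0): c = -0.2100 + 0.6560i → escape time 6
(row=1, col=1): c = 0.3300 + 0.6560i → escape time 6
(row=1, col=2): c = 0.8700 + 0.6560i → escape time 2
(row=2, col=0): c = -0.2100 + 0.3720i → escape time 6
(row=2, col=1): c = 0.3300 + 0.3720i → escape time 6
(row=2, col=2): c = 0.8700 + 0.3720i → escape time 3
(row=3, col=0): c = -0.2100 + 0.0880i → escape time 6
(row=3, col=1): c = 0.3300 + 0.0880i → escape time 6
(row=3, col=2): c = 0.8700 + 0.0880i → escape time 3
(row=4, col=0): c = -0.2100 + -0.1960i → escape time 6
(row=4, col=1): c = 0.3300 + -0.1960i → escape time 6
(row=4, col=2): c = 0.8700 + -0.1960i → escape time 3
(row=5, col=0): c = -0.2100 + -0.4800i → escape time 6
(row=5, col=1): c = 0.3300 + -0.4800i → escape time 6
(row=5, col=2): c = 0.8700 + -0.4800i → escape time 3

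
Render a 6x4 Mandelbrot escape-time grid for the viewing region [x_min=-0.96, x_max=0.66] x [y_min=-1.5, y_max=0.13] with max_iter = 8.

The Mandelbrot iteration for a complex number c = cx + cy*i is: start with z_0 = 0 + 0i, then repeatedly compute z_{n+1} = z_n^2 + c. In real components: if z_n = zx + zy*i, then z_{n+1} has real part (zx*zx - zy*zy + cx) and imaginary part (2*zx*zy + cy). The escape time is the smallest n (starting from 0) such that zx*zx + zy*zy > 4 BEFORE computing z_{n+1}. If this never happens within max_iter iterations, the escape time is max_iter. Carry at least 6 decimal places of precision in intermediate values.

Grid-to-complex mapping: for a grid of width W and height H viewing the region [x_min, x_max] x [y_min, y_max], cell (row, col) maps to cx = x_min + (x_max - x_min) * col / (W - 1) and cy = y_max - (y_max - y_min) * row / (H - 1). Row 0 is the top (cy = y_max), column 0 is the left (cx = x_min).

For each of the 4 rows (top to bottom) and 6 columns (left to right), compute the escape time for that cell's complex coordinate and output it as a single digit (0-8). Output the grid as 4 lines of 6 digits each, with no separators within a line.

(row=0, col=0): c = -0.9600 + 0.1300i → escape time 8
(row=0, col=1): c = -0.6360 + 0.1300i → escape time 8
(row=0, col=2): c = -0.3120 + 0.1300i → escape time 8
(row=0, col=3): c = 0.0120 + 0.1300i → escape time 8
(row=0, col=4): c = 0.3360 + 0.1300i → escape time 8
(row=0, col=5): c = 0.6600 + 0.1300i → escape time 4
(row=1, col=0): c = -0.9600 + -0.4133i → escape time 6
(row=1, col=1): c = -0.6360 + -0.4133i → escape time 8
(row=1, col=2): c = -0.3120 + -0.4133i → escape time 8
(row=1, col=3): c = 0.0120 + -0.4133i → escape time 8
(row=1, col=4): c = 0.3360 + -0.4133i → escape time 8
(row=1, col=5): c = 0.6600 + -0.4133i → escape time 3
(row=2, col=0): c = -0.9600 + -0.9567i → escape time 3
(row=2, col=1): c = -0.6360 + -0.9567i → escape time 4
(row=2, col=2): c = -0.3120 + -0.9567i → escape time 5
(row=2, col=3): c = 0.0120 + -0.9567i → escape time 6
(row=2, col=4): c = 0.3360 + -0.9567i → escape time 3
(row=2, col=5): c = 0.6600 + -0.9567i → escape time 2
(row=3, col=0): c = -0.9600 + -1.5000i → escape time 2
(row=3, col=1): c = -0.6360 + -1.5000i → escape time 2
(row=3, col=2): c = -0.3120 + -1.5000i → escape time 2
(row=3, col=3): c = 0.0120 + -1.5000i → escape time 2
(row=3, col=4): c = 0.3360 + -1.5000i → escape time 2
(row=3, col=5): c = 0.6600 + -1.5000i → escape time 2

Answer: 888884
688883
345632
222222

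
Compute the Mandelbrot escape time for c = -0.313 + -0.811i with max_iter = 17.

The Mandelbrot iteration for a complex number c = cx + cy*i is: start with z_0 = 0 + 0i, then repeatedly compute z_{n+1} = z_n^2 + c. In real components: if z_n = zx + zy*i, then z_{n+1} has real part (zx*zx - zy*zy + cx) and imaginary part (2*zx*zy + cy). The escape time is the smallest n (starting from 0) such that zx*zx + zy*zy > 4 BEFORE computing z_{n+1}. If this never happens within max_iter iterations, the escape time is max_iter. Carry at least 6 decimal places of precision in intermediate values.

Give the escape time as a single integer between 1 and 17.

z_0 = 0 + 0i, c = -0.3130 + -0.8110i
Iter 1: z = -0.3130 + -0.8110i, |z|^2 = 0.7557
Iter 2: z = -0.8728 + -0.3033i, |z|^2 = 0.8537
Iter 3: z = 0.3567 + -0.2816i, |z|^2 = 0.2065
Iter 4: z = -0.2650 + -1.0119i, |z|^2 = 1.0941
Iter 5: z = -1.2666 + -0.2746i, |z|^2 = 1.6798
Iter 6: z = 1.2159 + -0.1153i, |z|^2 = 1.4918
Iter 7: z = 1.1522 + -1.0915i, |z|^2 = 2.5187
Iter 8: z = -0.1768 + -3.3261i, |z|^2 = 11.0939
Escaped at iteration 8

Answer: 8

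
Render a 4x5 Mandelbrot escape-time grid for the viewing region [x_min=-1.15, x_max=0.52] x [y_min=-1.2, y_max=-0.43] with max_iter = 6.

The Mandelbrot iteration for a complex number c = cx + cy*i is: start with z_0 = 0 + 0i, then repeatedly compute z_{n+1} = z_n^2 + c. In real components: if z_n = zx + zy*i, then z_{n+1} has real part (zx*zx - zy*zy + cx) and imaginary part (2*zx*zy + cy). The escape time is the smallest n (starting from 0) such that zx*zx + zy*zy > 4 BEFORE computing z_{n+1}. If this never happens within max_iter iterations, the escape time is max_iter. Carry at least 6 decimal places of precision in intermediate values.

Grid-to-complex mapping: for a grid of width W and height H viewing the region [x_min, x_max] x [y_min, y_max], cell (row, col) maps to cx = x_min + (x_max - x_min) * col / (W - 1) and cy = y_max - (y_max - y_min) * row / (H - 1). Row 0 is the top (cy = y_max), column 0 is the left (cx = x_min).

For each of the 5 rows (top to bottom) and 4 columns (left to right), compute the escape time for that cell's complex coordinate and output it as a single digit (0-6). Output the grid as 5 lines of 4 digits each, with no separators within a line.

(row=0, col=0): c = -1.1500 + -0.4300i → escape time 6
(row=0, col=1): c = -0.5933 + -0.4300i → escape time 6
(row=0, col=2): c = -0.0367 + -0.4300i → escape time 6
(row=0, col=3): c = 0.5200 + -0.4300i → escape time 5
(row=1, col=0): c = -1.1500 + -0.6225i → escape time 3
(row=1, col=1): c = -0.5933 + -0.6225i → escape time 6
(row=1, col=2): c = -0.0367 + -0.6225i → escape time 6
(row=1, col=3): c = 0.5200 + -0.6225i → escape time 4
(row=2, col=0): c = -1.1500 + -0.8150i → escape time 3
(row=2, col=1): c = -0.5933 + -0.8150i → escape time 4
(row=2, col=2): c = -0.0367 + -0.8150i → escape time 6
(row=2, col=3): c = 0.5200 + -0.8150i → escape time 3
(row=3, col=0): c = -1.1500 + -1.0075i → escape time 3
(row=3, col=1): c = -0.5933 + -1.0075i → escape time 4
(row=3, col=2): c = -0.0367 + -1.0075i → escape time 6
(row=3, col=3): c = 0.5200 + -1.0075i → escape time 2
(row=4, col=0): c = -1.1500 + -1.2000i → escape time 2
(row=4, col=1): c = -0.5933 + -1.2000i → escape time 3
(row=4, col=2): c = -0.0367 + -1.2000i → escape time 3
(row=4, col=3): c = 0.5200 + -1.2000i → escape time 2

Answer: 6665
3664
3463
3462
2332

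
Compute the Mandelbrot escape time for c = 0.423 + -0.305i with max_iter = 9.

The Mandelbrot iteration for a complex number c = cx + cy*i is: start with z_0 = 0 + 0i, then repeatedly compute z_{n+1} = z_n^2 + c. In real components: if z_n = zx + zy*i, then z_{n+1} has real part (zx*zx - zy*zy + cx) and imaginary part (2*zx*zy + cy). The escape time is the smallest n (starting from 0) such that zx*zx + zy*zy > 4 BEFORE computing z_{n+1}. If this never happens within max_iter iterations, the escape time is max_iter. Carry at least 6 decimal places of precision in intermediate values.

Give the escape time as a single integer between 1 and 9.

Answer: 9

Derivation:
z_0 = 0 + 0i, c = 0.4230 + -0.3050i
Iter 1: z = 0.4230 + -0.3050i, |z|^2 = 0.2720
Iter 2: z = 0.5089 + -0.5630i, |z|^2 = 0.5760
Iter 3: z = 0.3650 + -0.8781i, |z|^2 = 0.9042
Iter 4: z = -0.2148 + -0.9459i, |z|^2 = 0.9409
Iter 5: z = -0.4257 + 0.1013i, |z|^2 = 0.1915
Iter 6: z = 0.5939 + -0.3913i, |z|^2 = 0.5059
Iter 7: z = 0.6227 + -0.7698i, |z|^2 = 0.9803
Iter 8: z = 0.2182 + -1.2637i, |z|^2 = 1.6444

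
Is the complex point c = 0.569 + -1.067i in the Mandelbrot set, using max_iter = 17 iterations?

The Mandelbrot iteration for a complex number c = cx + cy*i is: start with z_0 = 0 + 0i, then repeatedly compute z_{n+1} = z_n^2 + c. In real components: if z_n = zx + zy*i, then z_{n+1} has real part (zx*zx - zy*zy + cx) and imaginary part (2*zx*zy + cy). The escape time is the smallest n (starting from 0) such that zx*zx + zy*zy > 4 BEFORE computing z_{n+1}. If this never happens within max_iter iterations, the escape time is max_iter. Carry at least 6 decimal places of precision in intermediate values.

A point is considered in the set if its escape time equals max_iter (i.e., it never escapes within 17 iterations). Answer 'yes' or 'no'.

z_0 = 0 + 0i, c = 0.5690 + -1.0670i
Iter 1: z = 0.5690 + -1.0670i, |z|^2 = 1.4622
Iter 2: z = -0.2457 + -2.2812i, |z|^2 = 5.2645
Escaped at iteration 2

Answer: no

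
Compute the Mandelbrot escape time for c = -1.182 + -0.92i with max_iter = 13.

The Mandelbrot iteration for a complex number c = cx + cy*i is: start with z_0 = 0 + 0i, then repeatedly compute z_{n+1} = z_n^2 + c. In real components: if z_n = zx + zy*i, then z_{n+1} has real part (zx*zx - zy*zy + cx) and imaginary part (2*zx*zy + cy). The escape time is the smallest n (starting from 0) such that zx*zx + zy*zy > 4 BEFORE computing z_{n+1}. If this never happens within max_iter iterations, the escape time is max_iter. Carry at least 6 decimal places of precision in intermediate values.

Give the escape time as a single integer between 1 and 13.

Answer: 3

Derivation:
z_0 = 0 + 0i, c = -1.1820 + -0.9200i
Iter 1: z = -1.1820 + -0.9200i, |z|^2 = 2.2435
Iter 2: z = -0.6313 + 1.2549i, |z|^2 = 1.9732
Iter 3: z = -2.3582 + -2.5044i, |z|^2 = 11.8330
Escaped at iteration 3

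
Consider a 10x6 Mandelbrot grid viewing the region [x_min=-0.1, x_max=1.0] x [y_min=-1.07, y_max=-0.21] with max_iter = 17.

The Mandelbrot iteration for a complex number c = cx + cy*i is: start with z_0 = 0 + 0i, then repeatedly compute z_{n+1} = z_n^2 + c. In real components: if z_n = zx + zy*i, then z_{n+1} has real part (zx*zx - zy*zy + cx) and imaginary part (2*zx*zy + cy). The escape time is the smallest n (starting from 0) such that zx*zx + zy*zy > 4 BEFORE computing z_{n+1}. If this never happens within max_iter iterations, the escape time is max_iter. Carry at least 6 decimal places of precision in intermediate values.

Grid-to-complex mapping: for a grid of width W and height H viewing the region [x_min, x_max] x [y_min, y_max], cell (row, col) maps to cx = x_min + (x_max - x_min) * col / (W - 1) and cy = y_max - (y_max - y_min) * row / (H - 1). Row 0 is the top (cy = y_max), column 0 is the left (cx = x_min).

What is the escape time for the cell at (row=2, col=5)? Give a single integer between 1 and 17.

z_0 = 0 + 0i, c = 0.5111 + -0.5540i
Iter 1: z = 0.5111 + -0.5540i, |z|^2 = 0.5682
Iter 2: z = 0.4654 + -1.1203i, |z|^2 = 1.4717
Iter 3: z = -0.5274 + -1.5969i, |z|^2 = 2.8280
Iter 4: z = -1.7607 + 1.1302i, |z|^2 = 4.3776
Escaped at iteration 4

Answer: 4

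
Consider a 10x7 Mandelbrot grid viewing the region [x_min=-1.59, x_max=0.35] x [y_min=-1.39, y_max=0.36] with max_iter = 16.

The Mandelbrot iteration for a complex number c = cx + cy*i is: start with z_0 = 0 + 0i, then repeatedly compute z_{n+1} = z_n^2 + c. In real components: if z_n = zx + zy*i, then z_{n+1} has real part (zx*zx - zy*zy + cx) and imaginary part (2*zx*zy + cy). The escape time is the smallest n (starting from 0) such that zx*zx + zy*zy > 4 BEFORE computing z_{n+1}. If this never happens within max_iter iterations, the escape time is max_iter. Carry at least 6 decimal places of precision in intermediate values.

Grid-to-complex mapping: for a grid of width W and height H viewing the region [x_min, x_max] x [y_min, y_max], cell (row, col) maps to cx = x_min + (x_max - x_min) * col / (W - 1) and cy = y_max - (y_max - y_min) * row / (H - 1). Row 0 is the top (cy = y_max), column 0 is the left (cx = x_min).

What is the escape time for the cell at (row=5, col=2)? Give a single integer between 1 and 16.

z_0 = 0 + 0i, c = -1.1589 + -1.0983i
Iter 1: z = -1.1589 + -1.0983i, |z|^2 = 2.5494
Iter 2: z = -1.0222 + 1.4474i, |z|^2 = 3.1397
Iter 3: z = -2.2088 + -4.0573i, |z|^2 = 21.3408
Escaped at iteration 3

Answer: 3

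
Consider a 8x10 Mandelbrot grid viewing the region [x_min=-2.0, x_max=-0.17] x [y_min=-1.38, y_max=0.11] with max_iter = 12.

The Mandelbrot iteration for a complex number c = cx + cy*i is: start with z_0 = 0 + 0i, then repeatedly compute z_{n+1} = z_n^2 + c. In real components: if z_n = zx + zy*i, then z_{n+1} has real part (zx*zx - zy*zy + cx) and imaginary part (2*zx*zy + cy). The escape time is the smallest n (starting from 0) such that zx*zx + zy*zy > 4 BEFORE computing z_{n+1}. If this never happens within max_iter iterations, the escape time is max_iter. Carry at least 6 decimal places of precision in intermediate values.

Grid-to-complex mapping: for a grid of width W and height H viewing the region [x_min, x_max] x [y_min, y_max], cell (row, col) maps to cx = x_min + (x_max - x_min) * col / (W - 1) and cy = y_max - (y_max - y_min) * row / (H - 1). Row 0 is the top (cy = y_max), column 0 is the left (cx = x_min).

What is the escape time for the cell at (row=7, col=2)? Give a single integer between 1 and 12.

Answer: 2

Derivation:
z_0 = 0 + 0i, c = -1.4771 + -1.0489i
Iter 1: z = -1.4771 + -1.0489i, |z|^2 = 3.2821
Iter 2: z = -0.3954 + 2.0498i, |z|^2 = 4.3581
Escaped at iteration 2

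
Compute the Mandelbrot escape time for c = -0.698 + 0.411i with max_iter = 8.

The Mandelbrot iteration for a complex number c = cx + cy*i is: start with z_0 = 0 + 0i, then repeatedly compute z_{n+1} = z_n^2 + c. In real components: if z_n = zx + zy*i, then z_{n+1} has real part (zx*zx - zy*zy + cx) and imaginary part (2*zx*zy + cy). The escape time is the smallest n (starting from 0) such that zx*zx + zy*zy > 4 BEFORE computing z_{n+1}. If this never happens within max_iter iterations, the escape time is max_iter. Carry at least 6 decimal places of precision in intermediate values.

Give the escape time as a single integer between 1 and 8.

z_0 = 0 + 0i, c = -0.6980 + 0.4110i
Iter 1: z = -0.6980 + 0.4110i, |z|^2 = 0.6561
Iter 2: z = -0.3797 + -0.1628i, |z|^2 = 0.1707
Iter 3: z = -0.5803 + 0.5346i, |z|^2 = 0.6226
Iter 4: z = -0.6470 + -0.2095i, |z|^2 = 0.4625
Iter 5: z = -0.3232 + 0.6821i, |z|^2 = 0.5697
Iter 6: z = -1.0588 + -0.0299i, |z|^2 = 1.1219
Iter 7: z = 0.4221 + 0.4743i, |z|^2 = 0.4031

Answer: 8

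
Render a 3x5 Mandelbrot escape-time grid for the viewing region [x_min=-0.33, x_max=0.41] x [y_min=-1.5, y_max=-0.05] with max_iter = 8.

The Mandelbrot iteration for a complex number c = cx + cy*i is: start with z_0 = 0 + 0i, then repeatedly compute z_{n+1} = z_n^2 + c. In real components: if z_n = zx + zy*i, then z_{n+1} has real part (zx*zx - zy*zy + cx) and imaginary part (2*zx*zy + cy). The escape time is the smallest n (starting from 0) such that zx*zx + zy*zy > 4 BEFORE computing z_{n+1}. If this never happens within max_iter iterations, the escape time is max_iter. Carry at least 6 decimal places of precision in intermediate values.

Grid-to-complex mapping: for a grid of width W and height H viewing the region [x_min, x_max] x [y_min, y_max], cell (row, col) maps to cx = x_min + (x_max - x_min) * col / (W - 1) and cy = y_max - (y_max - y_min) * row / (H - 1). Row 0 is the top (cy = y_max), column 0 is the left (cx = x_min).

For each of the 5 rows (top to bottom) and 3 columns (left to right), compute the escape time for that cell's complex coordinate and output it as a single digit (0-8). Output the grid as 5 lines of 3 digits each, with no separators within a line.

(row=0, col=0): c = -0.3300 + -0.0500i → escape time 8
(row=0, col=1): c = 0.0400 + -0.0500i → escape time 8
(row=0, col=2): c = 0.4100 + -0.0500i → escape time 6
(row=1, col=0): c = -0.3300 + -0.4125i → escape time 8
(row=1, col=1): c = 0.0400 + -0.4125i → escape time 8
(row=1, col=2): c = 0.4100 + -0.4125i → escape time 8
(row=2, col=0): c = -0.3300 + -0.7750i → escape time 8
(row=2, col=1): c = 0.0400 + -0.7750i → escape time 8
(row=2, col=2): c = 0.4100 + -0.7750i → escape time 4
(row=3, col=0): c = -0.3300 + -1.1375i → escape time 4
(row=3, col=1): c = 0.0400 + -1.1375i → escape time 4
(row=3, col=2): c = 0.4100 + -1.1375i → escape time 2
(row=4, col=0): c = -0.3300 + -1.5000i → escape time 2
(row=4, col=1): c = 0.0400 + -1.5000i → escape time 2
(row=4, col=2): c = 0.4100 + -1.5000i → escape time 2

Answer: 886
888
884
442
222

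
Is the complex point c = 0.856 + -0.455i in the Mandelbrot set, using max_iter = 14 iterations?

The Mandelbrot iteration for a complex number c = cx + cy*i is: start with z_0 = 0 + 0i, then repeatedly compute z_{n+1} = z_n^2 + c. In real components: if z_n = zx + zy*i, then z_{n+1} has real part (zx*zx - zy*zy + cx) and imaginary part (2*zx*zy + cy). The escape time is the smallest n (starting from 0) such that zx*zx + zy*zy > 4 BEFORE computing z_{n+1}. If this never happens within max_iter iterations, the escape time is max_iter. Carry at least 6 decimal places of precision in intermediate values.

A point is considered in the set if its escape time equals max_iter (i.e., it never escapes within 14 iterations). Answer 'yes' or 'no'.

Answer: no

Derivation:
z_0 = 0 + 0i, c = 0.8560 + -0.4550i
Iter 1: z = 0.8560 + -0.4550i, |z|^2 = 0.9398
Iter 2: z = 1.3817 + -1.2340i, |z|^2 = 3.4318
Iter 3: z = 1.2425 + -3.8650i, |z|^2 = 16.4816
Escaped at iteration 3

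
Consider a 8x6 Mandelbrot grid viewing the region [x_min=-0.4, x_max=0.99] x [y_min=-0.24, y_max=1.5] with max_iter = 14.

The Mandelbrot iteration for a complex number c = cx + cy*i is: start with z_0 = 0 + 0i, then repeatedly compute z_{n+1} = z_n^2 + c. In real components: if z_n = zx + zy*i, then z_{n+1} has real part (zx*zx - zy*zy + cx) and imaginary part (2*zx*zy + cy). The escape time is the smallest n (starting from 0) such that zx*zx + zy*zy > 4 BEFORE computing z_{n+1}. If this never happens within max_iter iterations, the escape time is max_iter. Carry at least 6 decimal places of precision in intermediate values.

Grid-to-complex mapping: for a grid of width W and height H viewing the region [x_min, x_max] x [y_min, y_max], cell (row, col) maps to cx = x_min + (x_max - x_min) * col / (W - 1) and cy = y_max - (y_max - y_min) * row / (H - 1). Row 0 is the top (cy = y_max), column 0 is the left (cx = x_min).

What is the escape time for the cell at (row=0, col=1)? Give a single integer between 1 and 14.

Answer: 2

Derivation:
z_0 = 0 + 0i, c = -0.2014 + 1.5000i
Iter 1: z = -0.2014 + 1.5000i, |z|^2 = 2.2906
Iter 2: z = -2.4109 + 0.8957i, |z|^2 = 6.6145
Escaped at iteration 2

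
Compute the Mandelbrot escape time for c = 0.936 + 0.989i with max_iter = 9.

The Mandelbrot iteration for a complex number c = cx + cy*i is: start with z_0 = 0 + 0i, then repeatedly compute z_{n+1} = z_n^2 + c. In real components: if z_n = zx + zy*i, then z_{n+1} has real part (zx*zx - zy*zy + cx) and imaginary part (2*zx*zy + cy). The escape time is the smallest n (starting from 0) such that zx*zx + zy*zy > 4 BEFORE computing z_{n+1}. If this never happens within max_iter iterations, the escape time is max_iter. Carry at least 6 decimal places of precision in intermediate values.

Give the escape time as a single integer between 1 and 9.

z_0 = 0 + 0i, c = 0.9360 + 0.9890i
Iter 1: z = 0.9360 + 0.9890i, |z|^2 = 1.8542
Iter 2: z = 0.8340 + 2.8404i, |z|^2 = 8.7634
Escaped at iteration 2

Answer: 2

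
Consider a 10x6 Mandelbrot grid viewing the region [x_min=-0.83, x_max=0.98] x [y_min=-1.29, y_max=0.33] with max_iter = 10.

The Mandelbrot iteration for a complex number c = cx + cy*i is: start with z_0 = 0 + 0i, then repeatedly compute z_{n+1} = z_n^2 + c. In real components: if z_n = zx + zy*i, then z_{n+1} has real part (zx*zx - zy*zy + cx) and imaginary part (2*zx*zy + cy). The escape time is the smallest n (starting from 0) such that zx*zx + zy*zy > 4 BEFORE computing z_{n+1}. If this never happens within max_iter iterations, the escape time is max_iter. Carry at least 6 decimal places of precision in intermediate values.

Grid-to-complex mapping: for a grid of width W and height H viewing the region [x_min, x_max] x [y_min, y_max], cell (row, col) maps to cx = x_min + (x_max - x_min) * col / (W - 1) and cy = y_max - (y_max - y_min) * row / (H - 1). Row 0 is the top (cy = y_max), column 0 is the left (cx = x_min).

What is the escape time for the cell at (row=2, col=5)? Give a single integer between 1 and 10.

Answer: 10

Derivation:
z_0 = 0 + 0i, c = 0.1756 + -0.3180i
Iter 1: z = 0.1756 + -0.3180i, |z|^2 = 0.1319
Iter 2: z = 0.1053 + -0.4297i, |z|^2 = 0.1957
Iter 3: z = 0.0020 + -0.4084i, |z|^2 = 0.1668
Iter 4: z = 0.0087 + -0.3197i, |z|^2 = 0.1023
Iter 5: z = 0.0734 + -0.3236i, |z|^2 = 0.1101
Iter 6: z = 0.0762 + -0.3655i, |z|^2 = 0.1394
Iter 7: z = 0.0478 + -0.3737i, |z|^2 = 0.1420
Iter 8: z = 0.0382 + -0.3537i, |z|^2 = 0.1266
Iter 9: z = 0.0519 + -0.3450i, |z|^2 = 0.1217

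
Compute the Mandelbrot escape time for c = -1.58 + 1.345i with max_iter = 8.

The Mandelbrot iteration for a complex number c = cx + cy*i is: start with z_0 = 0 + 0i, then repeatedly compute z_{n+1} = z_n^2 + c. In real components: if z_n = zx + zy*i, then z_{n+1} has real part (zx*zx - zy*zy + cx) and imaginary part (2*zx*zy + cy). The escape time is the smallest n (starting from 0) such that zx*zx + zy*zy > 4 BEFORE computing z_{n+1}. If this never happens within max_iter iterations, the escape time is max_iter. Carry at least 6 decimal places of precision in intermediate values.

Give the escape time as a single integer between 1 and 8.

Answer: 1

Derivation:
z_0 = 0 + 0i, c = -1.5800 + 1.3450i
Iter 1: z = -1.5800 + 1.3450i, |z|^2 = 4.3054
Escaped at iteration 1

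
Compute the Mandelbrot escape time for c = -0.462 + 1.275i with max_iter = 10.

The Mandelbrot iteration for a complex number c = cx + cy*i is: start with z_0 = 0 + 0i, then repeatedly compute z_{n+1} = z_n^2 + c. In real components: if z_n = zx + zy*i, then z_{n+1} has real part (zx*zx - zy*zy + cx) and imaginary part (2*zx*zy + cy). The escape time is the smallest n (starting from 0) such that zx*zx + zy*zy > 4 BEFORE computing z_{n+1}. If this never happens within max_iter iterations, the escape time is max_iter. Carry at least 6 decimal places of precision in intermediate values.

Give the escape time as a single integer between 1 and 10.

Answer: 3

Derivation:
z_0 = 0 + 0i, c = -0.4620 + 1.2750i
Iter 1: z = -0.4620 + 1.2750i, |z|^2 = 1.8391
Iter 2: z = -1.8742 + 0.0969i, |z|^2 = 3.5219
Iter 3: z = 3.0412 + 0.9118i, |z|^2 = 10.0800
Escaped at iteration 3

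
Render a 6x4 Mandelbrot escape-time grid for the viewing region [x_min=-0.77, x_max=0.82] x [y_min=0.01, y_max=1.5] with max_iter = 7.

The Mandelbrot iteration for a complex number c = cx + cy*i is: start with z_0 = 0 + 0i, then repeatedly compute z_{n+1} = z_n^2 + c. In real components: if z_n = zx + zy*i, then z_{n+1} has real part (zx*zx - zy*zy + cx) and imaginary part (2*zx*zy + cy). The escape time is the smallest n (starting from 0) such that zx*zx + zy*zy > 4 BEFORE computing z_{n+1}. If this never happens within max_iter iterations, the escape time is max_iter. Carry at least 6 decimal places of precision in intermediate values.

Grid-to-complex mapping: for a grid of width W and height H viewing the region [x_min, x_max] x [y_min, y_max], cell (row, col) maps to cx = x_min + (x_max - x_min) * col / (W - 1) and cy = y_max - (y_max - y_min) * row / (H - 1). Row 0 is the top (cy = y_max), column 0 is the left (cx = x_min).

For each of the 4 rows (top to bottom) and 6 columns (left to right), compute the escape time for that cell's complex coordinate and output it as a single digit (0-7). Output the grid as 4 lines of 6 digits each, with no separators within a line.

(row=0, col=0): c = -0.7700 + 1.5000i → escape time 2
(row=0, col=1): c = -0.4520 + 1.5000i → escape time 2
(row=0, col=2): c = -0.1340 + 1.5000i → escape time 2
(row=0, col=3): c = 0.1840 + 1.5000i → escape time 2
(row=0, col=4): c = 0.5020 + 1.5000i → escape time 2
(row=0, col=5): c = 0.8200 + 1.5000i → escape time 2
(row=1, col=0): c = -0.7700 + 1.0033i → escape time 3
(row=1, col=1): c = -0.4520 + 1.0033i → escape time 4
(row=1, col=2): c = -0.1340 + 1.0033i → escape time 7
(row=1, col=3): c = 0.1840 + 1.0033i → escape time 4
(row=1, col=4): c = 0.5020 + 1.0033i → escape time 2
(row=1, col=5): c = 0.8200 + 1.0033i → escape time 2
(row=2, col=0): c = -0.7700 + 0.5067i → escape time 6
(row=2, col=1): c = -0.4520 + 0.5067i → escape time 7
(row=2, col=2): c = -0.1340 + 0.5067i → escape time 7
(row=2, col=3): c = 0.1840 + 0.5067i → escape time 7
(row=2, col=4): c = 0.5020 + 0.5067i → escape time 5
(row=2, col=5): c = 0.8200 + 0.5067i → escape time 3
(row=3, col=0): c = -0.7700 + 0.0100i → escape time 7
(row=3, col=1): c = -0.4520 + 0.0100i → escape time 7
(row=3, col=2): c = -0.1340 + 0.0100i → escape time 7
(row=3, col=3): c = 0.1840 + 0.0100i → escape time 7
(row=3, col=4): c = 0.5020 + 0.0100i → escape time 5
(row=3, col=5): c = 0.8200 + 0.0100i → escape time 3

Answer: 222222
347422
677753
777753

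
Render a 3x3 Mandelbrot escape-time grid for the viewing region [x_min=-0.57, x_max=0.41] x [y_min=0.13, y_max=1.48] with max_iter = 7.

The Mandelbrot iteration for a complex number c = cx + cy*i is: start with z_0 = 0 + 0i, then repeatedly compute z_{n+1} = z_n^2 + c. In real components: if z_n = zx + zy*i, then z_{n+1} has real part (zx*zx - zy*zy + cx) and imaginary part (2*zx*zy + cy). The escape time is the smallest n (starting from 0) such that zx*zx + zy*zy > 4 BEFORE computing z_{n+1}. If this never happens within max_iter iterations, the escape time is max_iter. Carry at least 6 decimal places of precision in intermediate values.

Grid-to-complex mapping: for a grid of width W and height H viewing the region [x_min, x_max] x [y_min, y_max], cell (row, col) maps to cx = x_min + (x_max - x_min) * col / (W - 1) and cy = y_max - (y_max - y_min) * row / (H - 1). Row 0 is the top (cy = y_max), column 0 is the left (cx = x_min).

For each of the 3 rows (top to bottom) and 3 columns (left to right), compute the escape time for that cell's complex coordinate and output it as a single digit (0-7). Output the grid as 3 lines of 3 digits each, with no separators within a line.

(row=0, col=0): c = -0.5700 + 1.4800i → escape time 2
(row=0, col=1): c = -0.0800 + 1.4800i → escape time 2
(row=0, col=2): c = 0.4100 + 1.4800i → escape time 2
(row=1, col=0): c = -0.5700 + 0.8050i → escape time 5
(row=1, col=1): c = -0.0800 + 0.8050i → escape time 7
(row=1, col=2): c = 0.4100 + 0.8050i → escape time 4
(row=2, col=0): c = -0.5700 + 0.1300i → escape time 7
(row=2, col=1): c = -0.0800 + 0.1300i → escape time 7
(row=2, col=2): c = 0.4100 + 0.1300i → escape time 7

Answer: 222
574
777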